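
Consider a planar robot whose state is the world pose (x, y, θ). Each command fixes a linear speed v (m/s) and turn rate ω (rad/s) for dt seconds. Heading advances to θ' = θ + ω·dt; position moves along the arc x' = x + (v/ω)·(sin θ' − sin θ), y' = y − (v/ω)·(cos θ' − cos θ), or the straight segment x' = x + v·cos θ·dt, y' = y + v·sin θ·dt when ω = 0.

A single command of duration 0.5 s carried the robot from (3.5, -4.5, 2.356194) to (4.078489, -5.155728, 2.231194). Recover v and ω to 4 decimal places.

Δθ = 2.231194 − 2.356194 = -0.125000
ω = Δθ/dt = -0.125000/0.5 = -0.2500
R = −Δy/(cos θ' − cos θ) = 7.0000
v = R·ω = 7.0000·-0.2500 = -1.7500

v = -1.7500, ω = -0.2500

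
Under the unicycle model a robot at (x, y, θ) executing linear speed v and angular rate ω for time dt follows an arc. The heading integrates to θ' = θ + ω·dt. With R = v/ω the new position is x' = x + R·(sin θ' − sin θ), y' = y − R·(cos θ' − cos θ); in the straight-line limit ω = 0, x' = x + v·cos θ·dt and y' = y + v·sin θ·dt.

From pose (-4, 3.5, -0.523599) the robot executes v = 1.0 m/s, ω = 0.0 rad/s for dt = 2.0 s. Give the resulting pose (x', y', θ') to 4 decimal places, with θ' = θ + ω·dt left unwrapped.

(-2.2679, 2.5000, -0.5236)

θ' = -0.5236 + 0.0·2.0 = -0.5236
ω = 0 → straight: x' = -4 + 1.0·cos(-0.5236)·2.0 = -2.2679
y' = 3.5 + 1.0·sin(-0.5236)·2.0 = 2.5000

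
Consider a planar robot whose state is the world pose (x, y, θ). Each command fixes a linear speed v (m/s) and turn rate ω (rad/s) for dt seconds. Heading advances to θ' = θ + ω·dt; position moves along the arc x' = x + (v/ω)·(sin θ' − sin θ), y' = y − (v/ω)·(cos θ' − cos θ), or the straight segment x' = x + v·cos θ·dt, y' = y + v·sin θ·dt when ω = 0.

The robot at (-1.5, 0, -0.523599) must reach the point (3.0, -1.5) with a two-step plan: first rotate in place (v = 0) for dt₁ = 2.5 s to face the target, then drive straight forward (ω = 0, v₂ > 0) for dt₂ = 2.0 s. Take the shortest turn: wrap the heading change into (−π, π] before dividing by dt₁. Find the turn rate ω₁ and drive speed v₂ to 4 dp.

heading to target = atan2(-1.5−0, 3−-1.5) = -0.3218
Δθ = wrap(-0.3218 − -0.5236) = 0.2018; ω₁ = Δθ/dt₁ = 0.0807
distance = √((3−-1.5)² + (-1.5−0)²) = 4.7434; v₂ = distance/dt₂ = 2.3717

ω₁ = 0.0807, v₂ = 2.3717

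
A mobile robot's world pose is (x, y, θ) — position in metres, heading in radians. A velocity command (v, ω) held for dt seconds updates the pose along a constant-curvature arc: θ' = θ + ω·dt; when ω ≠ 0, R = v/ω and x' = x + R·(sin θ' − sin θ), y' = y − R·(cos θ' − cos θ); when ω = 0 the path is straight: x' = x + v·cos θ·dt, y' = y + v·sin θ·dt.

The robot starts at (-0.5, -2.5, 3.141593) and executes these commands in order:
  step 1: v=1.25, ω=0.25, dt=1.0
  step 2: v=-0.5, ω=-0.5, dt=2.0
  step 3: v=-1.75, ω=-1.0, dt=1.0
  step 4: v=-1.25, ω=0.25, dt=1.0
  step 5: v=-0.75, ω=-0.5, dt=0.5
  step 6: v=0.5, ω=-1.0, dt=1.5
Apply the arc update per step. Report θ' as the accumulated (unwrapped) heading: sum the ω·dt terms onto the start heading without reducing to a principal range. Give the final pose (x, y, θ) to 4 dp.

(0.1794, -5.6955, -0.1084)

step 1: θ'=3.3916 (R=5.0000) → pose (-1.7370, -2.6554, 3.3916)
step 2: θ'=2.3916 (R=1.0000) → pose (-0.8080, -2.8927, 2.3916)
step 3: θ'=1.3916 (R=1.7500) → pose (-0.2789, -4.4850, 1.3916)
step 4: θ'=1.6416 (R=-5.0000) → pose (-0.3464, -5.7300, 1.6416)
step 5: θ'=1.3916 (R=1.5000) → pose (-0.3667, -6.1034, 1.3916)
step 6: θ'=-0.1084 (R=-0.5000) → pose (0.1794, -5.6955, -0.1084)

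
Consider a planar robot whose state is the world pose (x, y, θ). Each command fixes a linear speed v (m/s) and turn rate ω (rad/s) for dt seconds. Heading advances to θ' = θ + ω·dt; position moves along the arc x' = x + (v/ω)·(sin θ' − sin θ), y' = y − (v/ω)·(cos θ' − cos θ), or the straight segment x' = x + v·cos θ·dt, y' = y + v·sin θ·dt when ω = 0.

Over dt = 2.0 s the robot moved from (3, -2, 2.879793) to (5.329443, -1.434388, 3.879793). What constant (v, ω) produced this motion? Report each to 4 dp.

v = -1.2500, ω = 0.5000

Δθ = 3.879793 − 2.879793 = 1.000000
ω = Δθ/dt = 1.000000/2.0 = 0.5000
R = Δx/(sin θ' − sin θ) = -2.5000
v = R·ω = -2.5000·0.5000 = -1.2500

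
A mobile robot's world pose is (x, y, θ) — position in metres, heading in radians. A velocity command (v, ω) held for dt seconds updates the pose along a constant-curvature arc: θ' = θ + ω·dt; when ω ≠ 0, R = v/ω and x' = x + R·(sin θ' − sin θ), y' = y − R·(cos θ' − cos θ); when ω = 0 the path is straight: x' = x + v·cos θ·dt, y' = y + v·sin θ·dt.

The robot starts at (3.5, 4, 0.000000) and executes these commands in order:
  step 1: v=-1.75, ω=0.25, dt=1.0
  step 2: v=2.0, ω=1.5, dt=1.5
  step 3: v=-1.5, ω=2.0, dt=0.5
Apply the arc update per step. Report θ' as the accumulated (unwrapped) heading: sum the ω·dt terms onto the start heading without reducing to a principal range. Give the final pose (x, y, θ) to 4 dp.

(2.9482, 6.0410, 3.5000)

step 1: θ'=0.2500 (R=-7.0000) → pose (1.7682, 3.7824, 0.2500)
step 2: θ'=2.5000 (R=1.3333) → pose (2.2363, 6.1425, 2.5000)
step 3: θ'=3.5000 (R=-0.7500) → pose (2.9482, 6.0410, 3.5000)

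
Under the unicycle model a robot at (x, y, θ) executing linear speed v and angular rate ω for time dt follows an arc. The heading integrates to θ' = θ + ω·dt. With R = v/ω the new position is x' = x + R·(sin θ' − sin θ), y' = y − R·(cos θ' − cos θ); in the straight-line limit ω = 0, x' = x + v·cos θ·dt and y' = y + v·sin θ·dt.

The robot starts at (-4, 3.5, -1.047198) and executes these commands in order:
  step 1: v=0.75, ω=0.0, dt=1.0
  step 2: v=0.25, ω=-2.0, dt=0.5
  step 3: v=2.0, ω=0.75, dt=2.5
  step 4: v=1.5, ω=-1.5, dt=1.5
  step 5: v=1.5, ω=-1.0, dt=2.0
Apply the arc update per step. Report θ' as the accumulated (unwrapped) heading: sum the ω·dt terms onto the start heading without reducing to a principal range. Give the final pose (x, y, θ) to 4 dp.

(-3.6475, -2.1578, -4.4222)

step 1: θ'=-1.0472 (straight) → pose (-3.6250, 2.8505, -1.0472)
step 2: θ'=-2.0472 (R=-0.1250) → pose (-3.6222, 2.7307, -2.0472)
step 3: θ'=-0.1722 (R=2.6667) → pose (-1.7094, -1.1195, -0.1722)
step 4: θ'=-2.4222 (R=-1.0000) → pose (-1.2218, -2.8569, -2.4222)
step 5: θ'=-4.4222 (R=-1.5000) → pose (-3.6475, -2.1578, -4.4222)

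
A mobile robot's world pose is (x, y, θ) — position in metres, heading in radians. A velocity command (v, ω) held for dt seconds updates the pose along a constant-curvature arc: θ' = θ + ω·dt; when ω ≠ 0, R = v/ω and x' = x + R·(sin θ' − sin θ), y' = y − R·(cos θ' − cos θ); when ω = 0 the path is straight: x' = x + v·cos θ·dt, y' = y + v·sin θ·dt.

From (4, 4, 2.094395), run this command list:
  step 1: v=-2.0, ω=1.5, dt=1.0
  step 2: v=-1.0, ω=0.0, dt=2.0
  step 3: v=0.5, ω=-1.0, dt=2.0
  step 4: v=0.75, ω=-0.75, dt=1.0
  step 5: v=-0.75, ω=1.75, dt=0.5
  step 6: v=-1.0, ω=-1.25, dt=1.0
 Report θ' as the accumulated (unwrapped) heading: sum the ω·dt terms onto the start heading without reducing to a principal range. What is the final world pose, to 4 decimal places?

step 1: θ'=3.5944 (R=-1.3333) → pose (5.7380, 3.4677, 3.5944)
step 2: θ'=3.5944 (straight) → pose (7.5365, 4.3427, 3.5944)
step 3: θ'=1.5944 (R=-0.5000) → pose (6.8179, 4.7805, 1.5944)
step 4: θ'=0.8444 (R=-1.0000) → pose (7.0700, 5.4683, 0.8444)
step 5: θ'=1.7194 (R=-0.4286) → pose (6.9666, 5.1202, 1.7194)
step 6: θ'=0.4694 (R=0.8000) → pose (6.5372, 4.2883, 0.4694)

(6.5372, 4.2883, 0.4694)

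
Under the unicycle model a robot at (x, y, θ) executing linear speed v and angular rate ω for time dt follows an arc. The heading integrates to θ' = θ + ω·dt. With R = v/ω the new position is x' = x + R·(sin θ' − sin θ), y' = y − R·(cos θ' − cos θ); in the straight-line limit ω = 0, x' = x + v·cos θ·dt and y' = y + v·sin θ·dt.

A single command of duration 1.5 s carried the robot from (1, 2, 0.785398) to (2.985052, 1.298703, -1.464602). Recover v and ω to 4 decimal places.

Δθ = -1.464602 − 0.785398 = -2.250000
ω = Δθ/dt = -2.250000/1.5 = -1.5000
R = Δx/(sin θ' − sin θ) = -1.1667
v = R·ω = -1.1667·-1.5000 = 1.7500

v = 1.7500, ω = -1.5000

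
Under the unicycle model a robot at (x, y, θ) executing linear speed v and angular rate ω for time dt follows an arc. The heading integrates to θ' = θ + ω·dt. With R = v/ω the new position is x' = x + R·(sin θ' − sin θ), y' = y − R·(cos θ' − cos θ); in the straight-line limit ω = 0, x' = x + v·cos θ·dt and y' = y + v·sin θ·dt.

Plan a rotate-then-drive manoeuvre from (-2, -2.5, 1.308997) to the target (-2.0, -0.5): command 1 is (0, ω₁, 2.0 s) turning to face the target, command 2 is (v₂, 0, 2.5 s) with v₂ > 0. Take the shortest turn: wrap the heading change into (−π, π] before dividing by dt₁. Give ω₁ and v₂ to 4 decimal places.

ω₁ = 0.1309, v₂ = 0.8000

heading to target = atan2(-0.5−-2.5, -2−-2) = 1.5708
Δθ = wrap(1.5708 − 1.3090) = 0.2618; ω₁ = Δθ/dt₁ = 0.1309
distance = √((-2−-2)² + (-0.5−-2.5)²) = 2.0000; v₂ = distance/dt₂ = 0.8000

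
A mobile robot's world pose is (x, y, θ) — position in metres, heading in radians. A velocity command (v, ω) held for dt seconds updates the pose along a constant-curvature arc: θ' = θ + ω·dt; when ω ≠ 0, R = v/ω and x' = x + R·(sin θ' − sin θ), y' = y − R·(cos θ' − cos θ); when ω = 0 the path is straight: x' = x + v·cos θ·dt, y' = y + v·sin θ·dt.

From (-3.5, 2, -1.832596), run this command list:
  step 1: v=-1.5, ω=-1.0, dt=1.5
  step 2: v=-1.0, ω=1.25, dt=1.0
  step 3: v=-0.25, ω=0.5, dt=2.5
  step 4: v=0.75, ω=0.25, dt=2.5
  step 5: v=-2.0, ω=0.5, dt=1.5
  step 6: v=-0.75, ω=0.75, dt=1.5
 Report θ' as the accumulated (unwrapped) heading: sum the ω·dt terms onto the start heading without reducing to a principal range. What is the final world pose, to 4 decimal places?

step 1: θ'=-3.3326 (R=1.5000) → pose (-1.7663, 3.0845, -3.3326)
step 2: θ'=-2.0826 (R=-0.8000) → pose (-0.9170, 3.4781, -2.0826)
step 3: θ'=-0.8326 (R=-0.5000) → pose (-0.9831, 4.0595, -0.8326)
step 4: θ'=-0.2076 (R=3.0000) → pose (0.6176, 3.1428, -0.2076)
step 5: θ'=0.5424 (R=-4.0000) → pose (-2.2716, 2.6545, 0.5424)
step 6: θ'=1.6674 (R=-1.0000) → pose (-2.7507, 1.7016, 1.6674)

(-2.7507, 1.7016, 1.6674)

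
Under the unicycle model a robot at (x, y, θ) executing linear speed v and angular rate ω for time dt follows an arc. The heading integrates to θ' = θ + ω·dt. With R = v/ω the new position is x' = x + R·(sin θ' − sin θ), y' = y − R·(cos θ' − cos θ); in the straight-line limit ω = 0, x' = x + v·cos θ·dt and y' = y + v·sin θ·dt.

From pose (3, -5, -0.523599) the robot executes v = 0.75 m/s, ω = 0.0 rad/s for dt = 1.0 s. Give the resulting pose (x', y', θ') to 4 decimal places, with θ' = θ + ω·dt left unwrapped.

θ' = -0.5236 + 0.0·1.0 = -0.5236
ω = 0 → straight: x' = 3 + 0.75·cos(-0.5236)·1.0 = 3.6495
y' = -5 + 0.75·sin(-0.5236)·1.0 = -5.3750

(3.6495, -5.3750, -0.5236)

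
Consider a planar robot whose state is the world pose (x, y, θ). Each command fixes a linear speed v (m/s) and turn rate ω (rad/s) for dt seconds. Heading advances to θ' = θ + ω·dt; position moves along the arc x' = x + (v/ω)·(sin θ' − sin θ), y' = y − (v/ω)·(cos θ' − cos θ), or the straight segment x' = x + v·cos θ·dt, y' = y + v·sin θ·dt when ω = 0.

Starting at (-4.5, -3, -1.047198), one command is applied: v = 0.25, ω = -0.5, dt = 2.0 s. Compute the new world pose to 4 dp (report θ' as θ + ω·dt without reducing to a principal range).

(-4.4887, -3.4793, -2.0472)

θ' = -1.0472 + -0.5·2.0 = -2.0472
R = v/ω = 0.25/-0.5 = -0.5000
x' = -4.5 + -0.5000·(sin -2.0472 − sin -1.0472) = -4.4887
y' = -3 − -0.5000·(cos -2.0472 − cos -1.0472) = -3.4793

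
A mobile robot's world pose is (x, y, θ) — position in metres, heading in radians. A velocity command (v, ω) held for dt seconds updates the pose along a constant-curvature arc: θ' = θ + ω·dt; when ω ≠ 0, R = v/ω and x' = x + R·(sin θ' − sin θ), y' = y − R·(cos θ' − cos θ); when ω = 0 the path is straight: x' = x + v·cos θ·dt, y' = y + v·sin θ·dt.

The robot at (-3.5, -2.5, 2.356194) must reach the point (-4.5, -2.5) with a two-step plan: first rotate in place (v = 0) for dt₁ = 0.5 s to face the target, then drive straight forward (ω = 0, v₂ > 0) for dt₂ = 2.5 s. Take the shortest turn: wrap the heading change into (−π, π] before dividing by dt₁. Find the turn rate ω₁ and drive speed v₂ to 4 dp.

ω₁ = 1.5708, v₂ = 0.4000

heading to target = atan2(-2.5−-2.5, -4.5−-3.5) = 3.1416
Δθ = wrap(3.1416 − 2.3562) = 0.7854; ω₁ = Δθ/dt₁ = 1.5708
distance = √((-4.5−-3.5)² + (-2.5−-2.5)²) = 1.0000; v₂ = distance/dt₂ = 0.4000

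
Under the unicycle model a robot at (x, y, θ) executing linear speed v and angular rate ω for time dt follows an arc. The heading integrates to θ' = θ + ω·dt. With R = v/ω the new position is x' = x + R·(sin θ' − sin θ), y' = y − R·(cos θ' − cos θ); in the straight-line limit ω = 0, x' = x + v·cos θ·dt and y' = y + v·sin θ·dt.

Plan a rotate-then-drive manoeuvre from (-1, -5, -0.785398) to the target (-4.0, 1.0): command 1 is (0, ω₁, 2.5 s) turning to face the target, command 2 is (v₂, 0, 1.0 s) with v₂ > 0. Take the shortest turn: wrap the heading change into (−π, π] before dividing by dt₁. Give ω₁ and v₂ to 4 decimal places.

heading to target = atan2(1−-5, -4−-1) = 2.0344
Δθ = wrap(2.0344 − -0.7854) = 2.8198; ω₁ = Δθ/dt₁ = 1.1279
distance = √((-4−-1)² + (1−-5)²) = 6.7082; v₂ = distance/dt₂ = 6.7082

ω₁ = 1.1279, v₂ = 6.7082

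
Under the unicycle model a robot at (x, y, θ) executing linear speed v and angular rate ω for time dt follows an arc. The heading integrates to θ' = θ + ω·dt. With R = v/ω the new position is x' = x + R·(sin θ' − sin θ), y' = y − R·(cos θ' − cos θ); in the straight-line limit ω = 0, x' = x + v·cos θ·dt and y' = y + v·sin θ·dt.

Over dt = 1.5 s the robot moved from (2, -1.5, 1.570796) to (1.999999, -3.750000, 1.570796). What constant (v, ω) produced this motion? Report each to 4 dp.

v = -1.5000, ω = 0.0000

Δθ = 1.570796 − 1.570796 = 0.000000
ω = Δθ/dt = 0.000000/1.5 = 0.0000
ω = 0 → v = (Δx·cos θ + Δy·sin θ)/dt = -1.5000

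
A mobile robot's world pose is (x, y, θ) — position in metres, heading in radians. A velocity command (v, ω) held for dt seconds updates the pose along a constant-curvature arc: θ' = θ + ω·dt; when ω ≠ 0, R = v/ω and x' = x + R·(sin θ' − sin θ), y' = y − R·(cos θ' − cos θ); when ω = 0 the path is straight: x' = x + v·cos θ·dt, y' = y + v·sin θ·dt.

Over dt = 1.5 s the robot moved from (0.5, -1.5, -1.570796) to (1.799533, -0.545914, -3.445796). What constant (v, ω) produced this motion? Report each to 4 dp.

v = -1.2500, ω = -1.2500

Δθ = -3.445796 − -1.570796 = -1.875000
ω = Δθ/dt = -1.875000/1.5 = -1.2500
R = Δx/(sin θ' − sin θ) = 1.0000
v = R·ω = 1.0000·-1.2500 = -1.2500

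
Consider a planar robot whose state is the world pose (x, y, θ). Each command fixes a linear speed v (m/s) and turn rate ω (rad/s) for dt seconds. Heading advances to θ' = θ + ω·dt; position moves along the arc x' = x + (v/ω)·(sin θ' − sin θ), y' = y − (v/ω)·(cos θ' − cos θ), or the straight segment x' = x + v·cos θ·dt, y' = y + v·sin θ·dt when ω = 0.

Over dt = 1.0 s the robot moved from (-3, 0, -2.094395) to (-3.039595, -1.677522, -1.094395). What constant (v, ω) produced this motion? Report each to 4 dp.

Δθ = -1.094395 − -2.094395 = 1.000000
ω = Δθ/dt = 1.000000/1.0 = 1.0000
R = −Δy/(cos θ' − cos θ) = 1.7500
v = R·ω = 1.7500·1.0000 = 1.7500

v = 1.7500, ω = 1.0000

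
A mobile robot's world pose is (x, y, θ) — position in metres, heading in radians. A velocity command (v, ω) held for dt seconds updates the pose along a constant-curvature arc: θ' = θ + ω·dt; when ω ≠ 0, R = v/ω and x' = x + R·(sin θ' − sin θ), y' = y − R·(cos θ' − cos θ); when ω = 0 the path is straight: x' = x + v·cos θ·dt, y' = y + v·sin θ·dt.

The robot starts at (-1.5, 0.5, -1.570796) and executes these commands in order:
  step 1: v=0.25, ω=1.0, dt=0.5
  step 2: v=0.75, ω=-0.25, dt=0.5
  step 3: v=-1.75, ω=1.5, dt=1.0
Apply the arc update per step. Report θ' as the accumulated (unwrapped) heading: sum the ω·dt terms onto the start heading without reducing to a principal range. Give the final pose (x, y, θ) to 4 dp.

(-2.7457, 0.7265, 0.3042)

step 1: θ'=-1.0708 (R=0.2500) → pose (-1.4694, 0.3801, -1.0708)
step 2: θ'=-1.1958 (R=-3.0000) → pose (-1.3106, 0.0407, -1.1958)
step 3: θ'=0.3042 (R=-1.1667) → pose (-2.7457, 0.7265, 0.3042)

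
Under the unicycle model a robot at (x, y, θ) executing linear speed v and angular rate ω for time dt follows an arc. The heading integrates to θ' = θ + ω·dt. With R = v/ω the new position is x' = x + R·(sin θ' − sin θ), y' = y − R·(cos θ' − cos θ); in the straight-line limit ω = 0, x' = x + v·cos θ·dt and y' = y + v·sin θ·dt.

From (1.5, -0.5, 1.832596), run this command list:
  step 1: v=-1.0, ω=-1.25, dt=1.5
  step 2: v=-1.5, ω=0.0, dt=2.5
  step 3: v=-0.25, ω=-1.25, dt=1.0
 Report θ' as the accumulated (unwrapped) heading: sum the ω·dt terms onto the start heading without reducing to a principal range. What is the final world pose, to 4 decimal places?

step 1: θ'=-0.0424 (R=0.8000) → pose (0.6933, -1.5063, -0.0424)
step 2: θ'=-0.0424 (straight) → pose (-3.0533, -1.3474, -0.0424)
step 3: θ'=-1.2924 (R=0.2000) → pose (-3.2371, -1.2025, -1.2924)

(-3.2371, -1.2025, -1.2924)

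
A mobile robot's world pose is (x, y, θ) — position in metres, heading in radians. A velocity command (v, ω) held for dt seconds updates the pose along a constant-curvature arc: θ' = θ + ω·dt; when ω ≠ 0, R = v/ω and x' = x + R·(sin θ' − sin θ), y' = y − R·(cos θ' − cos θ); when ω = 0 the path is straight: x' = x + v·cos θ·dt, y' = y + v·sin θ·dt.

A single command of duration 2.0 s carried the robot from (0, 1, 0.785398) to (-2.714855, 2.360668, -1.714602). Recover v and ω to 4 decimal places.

Δθ = -1.714602 − 0.785398 = -2.500000
ω = Δθ/dt = -2.500000/2.0 = -1.2500
R = Δx/(sin θ' − sin θ) = 1.6000
v = R·ω = 1.6000·-1.2500 = -2.0000

v = -2.0000, ω = -1.2500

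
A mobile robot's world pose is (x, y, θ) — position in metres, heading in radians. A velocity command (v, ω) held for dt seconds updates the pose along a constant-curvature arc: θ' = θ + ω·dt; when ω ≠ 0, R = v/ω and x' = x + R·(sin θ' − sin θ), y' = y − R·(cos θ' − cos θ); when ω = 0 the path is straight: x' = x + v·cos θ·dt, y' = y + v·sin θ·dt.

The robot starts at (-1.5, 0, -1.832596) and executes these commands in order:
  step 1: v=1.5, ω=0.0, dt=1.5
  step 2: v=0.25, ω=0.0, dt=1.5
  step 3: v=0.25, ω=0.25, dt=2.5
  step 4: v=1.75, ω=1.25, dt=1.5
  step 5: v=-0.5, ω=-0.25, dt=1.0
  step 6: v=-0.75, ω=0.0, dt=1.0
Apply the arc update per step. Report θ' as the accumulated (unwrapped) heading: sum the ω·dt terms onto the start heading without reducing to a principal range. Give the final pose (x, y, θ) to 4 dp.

(-1.0858, -4.3133, 0.4174)

step 1: θ'=-1.8326 (straight) → pose (-2.0823, -2.1733, -1.8326)
step 2: θ'=-1.8326 (straight) → pose (-2.1794, -2.5356, -1.8326)
step 3: θ'=-1.2076 (R=1.0000) → pose (-2.1482, -3.1496, -1.2076)
step 4: θ'=0.6674 (R=1.4000) → pose (0.0270, -3.7519, 0.6674)
step 5: θ'=0.4174 (R=2.0000) → pose (-0.4002, -4.0093, 0.4174)
step 6: θ'=0.4174 (straight) → pose (-1.0858, -4.3133, 0.4174)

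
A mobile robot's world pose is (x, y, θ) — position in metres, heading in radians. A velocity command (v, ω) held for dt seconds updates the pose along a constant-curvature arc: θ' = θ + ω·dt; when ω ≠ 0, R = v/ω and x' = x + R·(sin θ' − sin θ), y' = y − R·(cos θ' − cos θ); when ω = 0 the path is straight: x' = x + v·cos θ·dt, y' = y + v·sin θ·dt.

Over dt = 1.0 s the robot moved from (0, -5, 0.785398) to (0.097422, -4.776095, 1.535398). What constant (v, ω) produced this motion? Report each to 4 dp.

Δθ = 1.535398 − 0.785398 = 0.750000
ω = Δθ/dt = 0.750000/1.0 = 0.7500
R = −Δy/(cos θ' − cos θ) = 0.3333
v = R·ω = 0.3333·0.7500 = 0.2500

v = 0.2500, ω = 0.7500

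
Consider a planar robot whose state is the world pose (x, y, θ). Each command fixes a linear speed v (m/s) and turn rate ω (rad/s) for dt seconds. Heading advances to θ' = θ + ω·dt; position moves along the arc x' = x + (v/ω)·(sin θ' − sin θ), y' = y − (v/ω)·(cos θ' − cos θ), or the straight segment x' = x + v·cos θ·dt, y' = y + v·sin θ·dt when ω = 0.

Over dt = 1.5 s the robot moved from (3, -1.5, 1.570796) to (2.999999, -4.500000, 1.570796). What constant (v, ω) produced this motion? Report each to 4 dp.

v = -2.0000, ω = 0.0000

Δθ = 1.570796 − 1.570796 = 0.000000
ω = Δθ/dt = 0.000000/1.5 = 0.0000
ω = 0 → v = (Δx·cos θ + Δy·sin θ)/dt = -2.0000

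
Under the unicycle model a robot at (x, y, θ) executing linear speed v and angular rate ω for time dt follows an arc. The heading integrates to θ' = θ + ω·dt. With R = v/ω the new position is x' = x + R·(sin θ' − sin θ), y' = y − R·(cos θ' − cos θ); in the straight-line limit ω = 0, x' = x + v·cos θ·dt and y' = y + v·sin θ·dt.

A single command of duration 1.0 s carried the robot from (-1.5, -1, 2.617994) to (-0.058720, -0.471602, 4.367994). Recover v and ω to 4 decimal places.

Δθ = 4.367994 − 2.617994 = 1.750000
ω = Δθ/dt = 1.750000/1.0 = 1.7500
R = Δx/(sin θ' − sin θ) = -1.0000
v = R·ω = -1.0000·1.7500 = -1.7500

v = -1.7500, ω = 1.7500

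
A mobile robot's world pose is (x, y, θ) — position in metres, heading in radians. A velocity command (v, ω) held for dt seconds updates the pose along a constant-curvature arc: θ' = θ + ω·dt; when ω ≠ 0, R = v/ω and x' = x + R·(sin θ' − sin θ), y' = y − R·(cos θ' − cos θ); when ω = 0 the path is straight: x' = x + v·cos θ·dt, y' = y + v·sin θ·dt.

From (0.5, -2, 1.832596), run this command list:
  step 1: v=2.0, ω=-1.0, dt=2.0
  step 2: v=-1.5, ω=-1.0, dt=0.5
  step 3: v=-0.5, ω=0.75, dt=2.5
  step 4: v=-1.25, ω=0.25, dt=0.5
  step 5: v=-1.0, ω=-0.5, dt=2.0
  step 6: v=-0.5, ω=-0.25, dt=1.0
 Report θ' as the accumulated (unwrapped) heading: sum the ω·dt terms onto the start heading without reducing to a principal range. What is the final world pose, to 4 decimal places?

(-0.9127, -1.6141, 0.0826)

step 1: θ'=-0.1674 (R=-2.0000) → pose (2.7651, 0.4897, -0.1674)
step 2: θ'=-0.6674 (R=1.5000) → pose (2.0866, 0.7906, -0.6674)
step 3: θ'=1.2076 (R=-0.6667) → pose (1.0508, 0.5038, 1.2076)
step 4: θ'=1.3326 (R=-5.0000) → pose (0.8658, -0.0928, 1.3326)
step 5: θ'=0.3326 (R=2.0000) → pose (-0.4247, -1.5113, 0.3326)
step 6: θ'=0.0826 (R=2.0000) → pose (-0.9127, -1.6141, 0.0826)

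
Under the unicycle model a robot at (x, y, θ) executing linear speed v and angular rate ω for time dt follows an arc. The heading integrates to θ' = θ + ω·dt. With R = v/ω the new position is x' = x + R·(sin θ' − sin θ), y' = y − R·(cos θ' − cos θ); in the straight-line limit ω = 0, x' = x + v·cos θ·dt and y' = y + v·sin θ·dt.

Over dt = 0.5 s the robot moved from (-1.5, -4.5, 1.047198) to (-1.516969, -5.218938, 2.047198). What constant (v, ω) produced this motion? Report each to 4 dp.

Δθ = 2.047198 − 1.047198 = 1.000000
ω = Δθ/dt = 1.000000/0.5 = 2.0000
R = −Δy/(cos θ' − cos θ) = -0.7500
v = R·ω = -0.7500·2.0000 = -1.5000

v = -1.5000, ω = 2.0000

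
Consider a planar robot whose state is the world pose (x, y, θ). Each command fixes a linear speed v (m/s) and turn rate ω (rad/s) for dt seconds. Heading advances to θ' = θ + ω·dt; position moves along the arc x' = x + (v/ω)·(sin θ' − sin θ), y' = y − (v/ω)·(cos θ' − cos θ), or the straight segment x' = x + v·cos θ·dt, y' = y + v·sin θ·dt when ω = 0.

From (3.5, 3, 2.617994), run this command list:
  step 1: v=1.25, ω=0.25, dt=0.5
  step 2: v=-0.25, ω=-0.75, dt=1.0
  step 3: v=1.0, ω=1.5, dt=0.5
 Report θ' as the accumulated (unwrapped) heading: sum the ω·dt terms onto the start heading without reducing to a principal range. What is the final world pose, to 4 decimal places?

step 1: θ'=2.7430 (R=5.0000) → pose (2.9406, 3.2779, 2.7430)
step 2: θ'=1.9930 (R=0.3333) → pose (3.1153, 3.1073, 1.9930)
step 3: θ'=2.7430 (R=0.6667) → pose (2.7659, 3.4485, 2.7430)

(2.7659, 3.4485, 2.7430)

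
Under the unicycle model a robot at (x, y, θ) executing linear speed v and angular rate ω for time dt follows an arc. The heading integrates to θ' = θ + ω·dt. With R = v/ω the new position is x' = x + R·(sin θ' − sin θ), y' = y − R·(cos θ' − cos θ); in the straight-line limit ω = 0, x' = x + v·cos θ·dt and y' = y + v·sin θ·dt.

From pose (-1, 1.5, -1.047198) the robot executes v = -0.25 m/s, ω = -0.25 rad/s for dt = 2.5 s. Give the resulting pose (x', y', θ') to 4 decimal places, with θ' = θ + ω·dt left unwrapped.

(-1.1288, 2.1012, -1.6722)

θ' = -1.0472 + -0.25·2.5 = -1.6722
R = v/ω = -0.25/-0.25 = 1.0000
x' = -1 + 1.0000·(sin -1.6722 − sin -1.0472) = -1.1288
y' = 1.5 − 1.0000·(cos -1.6722 − cos -1.0472) = 2.1012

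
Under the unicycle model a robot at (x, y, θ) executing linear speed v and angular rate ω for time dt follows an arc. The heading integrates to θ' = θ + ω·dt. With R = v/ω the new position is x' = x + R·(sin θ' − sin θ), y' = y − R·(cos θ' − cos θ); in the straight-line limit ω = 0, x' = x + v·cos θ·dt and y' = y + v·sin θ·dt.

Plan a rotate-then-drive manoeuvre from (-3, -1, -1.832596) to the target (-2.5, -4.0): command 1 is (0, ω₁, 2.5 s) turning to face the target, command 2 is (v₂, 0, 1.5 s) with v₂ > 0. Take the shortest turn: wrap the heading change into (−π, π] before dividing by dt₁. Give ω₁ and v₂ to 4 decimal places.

heading to target = atan2(-4−-1, -2.5−-3) = -1.4056
Δθ = wrap(-1.4056 − -1.8326) = 0.4269; ω₁ = Δθ/dt₁ = 0.1708
distance = √((-2.5−-3)² + (-4−-1)²) = 3.0414; v₂ = distance/dt₂ = 2.0276

ω₁ = 0.1708, v₂ = 2.0276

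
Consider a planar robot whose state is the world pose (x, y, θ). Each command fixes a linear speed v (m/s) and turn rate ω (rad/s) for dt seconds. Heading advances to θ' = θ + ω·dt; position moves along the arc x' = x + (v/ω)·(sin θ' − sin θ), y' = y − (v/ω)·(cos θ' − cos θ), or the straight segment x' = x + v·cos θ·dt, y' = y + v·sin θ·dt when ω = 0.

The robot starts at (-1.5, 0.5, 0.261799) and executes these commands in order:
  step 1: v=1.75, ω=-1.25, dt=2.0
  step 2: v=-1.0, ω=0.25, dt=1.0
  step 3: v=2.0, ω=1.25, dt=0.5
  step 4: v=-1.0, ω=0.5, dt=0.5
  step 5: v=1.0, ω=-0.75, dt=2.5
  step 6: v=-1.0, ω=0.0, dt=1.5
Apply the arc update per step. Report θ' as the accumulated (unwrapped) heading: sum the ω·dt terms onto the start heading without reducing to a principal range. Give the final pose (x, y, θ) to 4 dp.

(0.7009, -3.0492, -2.9882)

step 1: θ'=-2.2382 (R=-1.4000) → pose (-0.0381, -1.7188, -2.2382)
step 2: θ'=-1.9882 (R=-4.0000) → pose (0.4768, -0.8646, -1.9882)
step 3: θ'=-1.3632 (R=1.6000) → pose (0.3738, -1.8430, -1.3632)
step 4: θ'=-1.1132 (R=-2.0000) → pose (0.2110, -1.3716, -1.1132)
step 5: θ'=-2.9882 (R=-1.3333) → pose (-0.7815, -3.2783, -2.9882)
step 6: θ'=-2.9882 (straight) → pose (0.7009, -3.0492, -2.9882)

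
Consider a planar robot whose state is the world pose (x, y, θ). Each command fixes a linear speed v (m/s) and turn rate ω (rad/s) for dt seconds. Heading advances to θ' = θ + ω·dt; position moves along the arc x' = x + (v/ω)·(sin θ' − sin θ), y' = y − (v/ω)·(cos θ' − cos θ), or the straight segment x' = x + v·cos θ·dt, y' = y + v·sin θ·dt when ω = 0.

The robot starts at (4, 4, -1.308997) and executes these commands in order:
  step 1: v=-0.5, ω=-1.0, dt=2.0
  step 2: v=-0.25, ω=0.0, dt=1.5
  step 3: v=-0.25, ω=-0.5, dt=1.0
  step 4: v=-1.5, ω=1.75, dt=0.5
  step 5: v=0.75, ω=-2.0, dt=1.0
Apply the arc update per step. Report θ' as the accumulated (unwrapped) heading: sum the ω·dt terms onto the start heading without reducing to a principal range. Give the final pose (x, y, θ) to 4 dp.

(5.4263, 4.7435, -4.9340)

step 1: θ'=-3.3090 (R=0.5000) → pose (4.5663, 4.6224, -3.3090)
step 2: θ'=-3.3090 (straight) → pose (4.9360, 4.5599, -3.3090)
step 3: θ'=-3.8090 (R=0.5000) → pose (5.1622, 4.4596, -3.8090)
step 4: θ'=-2.9340 (R=-0.8571) → pose (5.8694, 4.2941, -2.9340)
step 5: θ'=-4.9340 (R=-0.3750) → pose (5.4263, 4.7435, -4.9340)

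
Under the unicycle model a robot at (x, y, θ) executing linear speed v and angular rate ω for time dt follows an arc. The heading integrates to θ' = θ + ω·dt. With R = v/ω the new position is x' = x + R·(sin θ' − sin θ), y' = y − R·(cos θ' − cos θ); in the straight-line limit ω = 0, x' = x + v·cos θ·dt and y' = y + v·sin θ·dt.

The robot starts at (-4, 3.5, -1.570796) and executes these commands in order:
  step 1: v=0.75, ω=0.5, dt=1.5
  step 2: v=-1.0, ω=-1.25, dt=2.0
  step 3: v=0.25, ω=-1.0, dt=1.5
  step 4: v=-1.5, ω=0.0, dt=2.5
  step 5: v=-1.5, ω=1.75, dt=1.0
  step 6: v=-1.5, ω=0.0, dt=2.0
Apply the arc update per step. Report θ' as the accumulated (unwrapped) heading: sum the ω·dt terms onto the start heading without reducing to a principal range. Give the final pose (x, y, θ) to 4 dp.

step 1: θ'=-0.8208 (R=1.5000) → pose (-3.5975, 2.4775, -0.8208)
step 2: θ'=-3.3208 (R=0.8000) → pose (-2.8696, 3.8100, -3.3208)
step 3: θ'=-4.8208 (R=-0.2500) → pose (-3.0736, 4.0831, -4.8208)
step 4: θ'=-4.8208 (straight) → pose (-3.4793, 0.3551, -4.8208)
step 5: θ'=-3.0708 (R=-0.8571) → pose (-2.5665, -0.5926, -3.0708)
step 6: θ'=-3.0708 (straight) → pose (0.4259, -0.3804, -3.0708)

(0.4259, -0.3804, -3.0708)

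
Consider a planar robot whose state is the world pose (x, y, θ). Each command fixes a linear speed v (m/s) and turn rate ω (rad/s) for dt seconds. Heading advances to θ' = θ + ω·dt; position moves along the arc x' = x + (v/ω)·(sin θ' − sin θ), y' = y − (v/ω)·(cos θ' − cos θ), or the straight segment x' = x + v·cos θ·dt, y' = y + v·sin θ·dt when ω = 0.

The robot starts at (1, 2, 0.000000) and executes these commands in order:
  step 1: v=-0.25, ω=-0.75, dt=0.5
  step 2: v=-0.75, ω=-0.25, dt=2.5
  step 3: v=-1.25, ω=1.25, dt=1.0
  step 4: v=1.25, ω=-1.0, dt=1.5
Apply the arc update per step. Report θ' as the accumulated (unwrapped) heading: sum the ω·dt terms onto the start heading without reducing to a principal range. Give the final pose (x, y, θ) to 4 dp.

(-0.1411, 2.8054, -1.2500)

step 1: θ'=-0.3750 (R=0.3333) → pose (0.8779, 2.0232, -0.3750)
step 2: θ'=-1.0000 (R=3.0000) → pose (-0.5477, 3.1938, -1.0000)
step 3: θ'=0.2500 (R=-1.0000) → pose (-1.6366, 3.6224, 0.2500)
step 4: θ'=-1.2500 (R=-1.2500) → pose (-0.1411, 2.8054, -1.2500)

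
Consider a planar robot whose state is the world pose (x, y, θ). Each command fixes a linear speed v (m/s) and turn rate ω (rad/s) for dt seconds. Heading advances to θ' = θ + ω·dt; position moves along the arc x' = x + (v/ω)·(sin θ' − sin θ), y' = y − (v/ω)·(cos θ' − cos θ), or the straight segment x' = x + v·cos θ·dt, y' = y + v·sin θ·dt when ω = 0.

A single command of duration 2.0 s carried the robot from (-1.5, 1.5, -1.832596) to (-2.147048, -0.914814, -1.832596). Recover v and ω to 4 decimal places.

v = 1.2500, ω = 0.0000

Δθ = -1.832596 − -1.832596 = 0.000000
ω = Δθ/dt = 0.000000/2.0 = 0.0000
ω = 0 → v = (Δx·cos θ + Δy·sin θ)/dt = 1.2500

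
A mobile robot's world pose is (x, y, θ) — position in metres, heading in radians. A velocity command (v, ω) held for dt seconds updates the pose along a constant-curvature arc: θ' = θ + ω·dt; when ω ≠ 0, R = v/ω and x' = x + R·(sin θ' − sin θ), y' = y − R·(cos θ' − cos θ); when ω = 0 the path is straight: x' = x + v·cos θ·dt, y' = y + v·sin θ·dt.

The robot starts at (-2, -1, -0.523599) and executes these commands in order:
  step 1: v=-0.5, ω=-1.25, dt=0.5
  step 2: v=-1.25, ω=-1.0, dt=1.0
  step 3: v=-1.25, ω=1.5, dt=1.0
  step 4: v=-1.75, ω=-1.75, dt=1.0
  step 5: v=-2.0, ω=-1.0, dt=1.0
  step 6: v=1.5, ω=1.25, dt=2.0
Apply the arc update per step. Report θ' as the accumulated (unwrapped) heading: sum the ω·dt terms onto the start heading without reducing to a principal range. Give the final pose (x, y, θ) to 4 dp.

(-1.7214, 1.5837, -0.8986)

step 1: θ'=-1.1486 (R=0.4000) → pose (-2.1649, -0.8175, -1.1486)
step 2: θ'=-2.1486 (R=1.2500) → pose (-2.0717, 0.3774, -2.1486)
step 3: θ'=-0.6486 (R=-0.8333) → pose (-2.2664, 1.4967, -0.6486)
step 4: θ'=-2.3986 (R=1.0000) → pose (-2.3388, 3.0301, -2.3986)
step 5: θ'=-3.3986 (R=2.0000) → pose (-0.4774, 3.4915, -3.3986)
step 6: θ'=-0.8986 (R=1.2000) → pose (-1.7214, 1.5837, -0.8986)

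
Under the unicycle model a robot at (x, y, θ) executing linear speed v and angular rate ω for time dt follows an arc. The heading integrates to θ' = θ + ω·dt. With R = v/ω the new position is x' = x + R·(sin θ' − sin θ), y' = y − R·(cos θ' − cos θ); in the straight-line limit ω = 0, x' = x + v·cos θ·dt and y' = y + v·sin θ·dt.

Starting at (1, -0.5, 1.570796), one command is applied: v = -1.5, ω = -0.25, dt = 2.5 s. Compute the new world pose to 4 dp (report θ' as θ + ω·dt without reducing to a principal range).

(-0.1342, -4.0106, 0.9458)

θ' = 1.5708 + -0.25·2.5 = 0.9458
R = v/ω = -1.5/-0.25 = 6.0000
x' = 1 + 6.0000·(sin 0.9458 − sin 1.5708) = -0.1342
y' = -0.5 − 6.0000·(cos 0.9458 − cos 1.5708) = -4.0106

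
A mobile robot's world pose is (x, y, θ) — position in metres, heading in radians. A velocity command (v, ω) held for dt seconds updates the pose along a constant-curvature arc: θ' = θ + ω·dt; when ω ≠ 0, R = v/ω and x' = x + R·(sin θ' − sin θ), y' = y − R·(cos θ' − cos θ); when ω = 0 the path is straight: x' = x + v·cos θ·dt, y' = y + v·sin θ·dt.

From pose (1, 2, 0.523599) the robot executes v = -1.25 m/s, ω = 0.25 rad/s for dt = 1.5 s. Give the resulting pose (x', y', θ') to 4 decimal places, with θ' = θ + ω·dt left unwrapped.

θ' = 0.5236 + 0.25·1.5 = 0.8986
R = v/ω = -1.25/0.25 = -5.0000
x' = 1 + -5.0000·(sin 0.8986 − sin 0.5236) = -0.4123
y' = 2 − -5.0000·(cos 0.8986 − cos 0.5236) = 0.7834

(-0.4123, 0.7834, 0.8986)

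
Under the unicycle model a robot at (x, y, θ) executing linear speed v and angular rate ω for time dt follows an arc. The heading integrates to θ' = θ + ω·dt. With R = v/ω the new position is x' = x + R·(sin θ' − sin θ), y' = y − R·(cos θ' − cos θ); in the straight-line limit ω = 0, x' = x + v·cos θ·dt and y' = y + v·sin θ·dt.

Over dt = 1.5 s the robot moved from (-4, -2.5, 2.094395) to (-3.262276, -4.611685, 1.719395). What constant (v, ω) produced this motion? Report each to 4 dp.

v = -1.5000, ω = -0.2500

Δθ = 1.719395 − 2.094395 = -0.375000
ω = Δθ/dt = -0.375000/1.5 = -0.2500
R = −Δy/(cos θ' − cos θ) = 6.0000
v = R·ω = 6.0000·-0.2500 = -1.5000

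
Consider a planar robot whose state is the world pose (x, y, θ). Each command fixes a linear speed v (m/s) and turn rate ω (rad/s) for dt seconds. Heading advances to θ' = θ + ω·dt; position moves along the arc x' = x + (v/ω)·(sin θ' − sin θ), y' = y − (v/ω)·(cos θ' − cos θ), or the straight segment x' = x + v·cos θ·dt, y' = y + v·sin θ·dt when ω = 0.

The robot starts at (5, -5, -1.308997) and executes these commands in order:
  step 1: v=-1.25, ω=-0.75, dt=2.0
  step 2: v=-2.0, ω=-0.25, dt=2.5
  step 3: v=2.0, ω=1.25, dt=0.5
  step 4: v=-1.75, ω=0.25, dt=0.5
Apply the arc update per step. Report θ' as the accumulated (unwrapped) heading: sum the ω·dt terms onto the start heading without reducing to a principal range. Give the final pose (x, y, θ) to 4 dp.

step 1: θ'=-2.8090 (R=1.6667) → pose (6.0657, -2.9933, -2.8090)
step 2: θ'=-3.4340 (R=8.0000) → pose (10.9837, -2.8945, -3.4340)
step 3: θ'=-2.8090 (R=1.6000) → pose (10.0001, -2.9142, -2.8090)
step 4: θ'=-2.6840 (R=-7.0000) → pose (10.8072, -2.5777, -2.6840)

(10.8072, -2.5777, -2.6840)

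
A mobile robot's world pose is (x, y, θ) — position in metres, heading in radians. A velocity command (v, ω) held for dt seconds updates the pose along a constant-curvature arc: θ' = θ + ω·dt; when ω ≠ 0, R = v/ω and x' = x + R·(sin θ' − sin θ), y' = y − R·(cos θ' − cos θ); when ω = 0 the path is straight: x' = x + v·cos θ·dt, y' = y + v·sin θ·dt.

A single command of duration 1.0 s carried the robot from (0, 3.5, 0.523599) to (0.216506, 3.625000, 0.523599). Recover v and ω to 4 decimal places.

v = 0.2500, ω = 0.0000

Δθ = 0.523599 − 0.523599 = 0.000000
ω = Δθ/dt = 0.000000/1.0 = 0.0000
ω = 0 → v = (Δx·cos θ + Δy·sin θ)/dt = 0.2500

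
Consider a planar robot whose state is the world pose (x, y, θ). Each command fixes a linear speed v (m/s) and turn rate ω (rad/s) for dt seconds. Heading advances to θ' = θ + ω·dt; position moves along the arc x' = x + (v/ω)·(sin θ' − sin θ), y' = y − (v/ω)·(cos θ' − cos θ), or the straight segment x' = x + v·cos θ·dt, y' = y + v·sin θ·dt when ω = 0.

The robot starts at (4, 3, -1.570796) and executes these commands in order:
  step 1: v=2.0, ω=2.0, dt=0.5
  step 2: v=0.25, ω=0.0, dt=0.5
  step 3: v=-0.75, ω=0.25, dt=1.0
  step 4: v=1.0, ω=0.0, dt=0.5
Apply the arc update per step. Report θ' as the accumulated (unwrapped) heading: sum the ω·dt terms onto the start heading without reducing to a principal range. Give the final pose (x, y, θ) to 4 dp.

(4.3644, 2.2559, -0.3208)

step 1: θ'=-0.5708 (R=1.0000) → pose (4.4597, 2.1585, -0.5708)
step 2: θ'=-0.5708 (straight) → pose (4.5649, 2.0910, -0.5708)
step 3: θ'=-0.3208 (R=-3.0000) → pose (3.8899, 2.4135, -0.3208)
step 4: θ'=-0.3208 (straight) → pose (4.3644, 2.2559, -0.3208)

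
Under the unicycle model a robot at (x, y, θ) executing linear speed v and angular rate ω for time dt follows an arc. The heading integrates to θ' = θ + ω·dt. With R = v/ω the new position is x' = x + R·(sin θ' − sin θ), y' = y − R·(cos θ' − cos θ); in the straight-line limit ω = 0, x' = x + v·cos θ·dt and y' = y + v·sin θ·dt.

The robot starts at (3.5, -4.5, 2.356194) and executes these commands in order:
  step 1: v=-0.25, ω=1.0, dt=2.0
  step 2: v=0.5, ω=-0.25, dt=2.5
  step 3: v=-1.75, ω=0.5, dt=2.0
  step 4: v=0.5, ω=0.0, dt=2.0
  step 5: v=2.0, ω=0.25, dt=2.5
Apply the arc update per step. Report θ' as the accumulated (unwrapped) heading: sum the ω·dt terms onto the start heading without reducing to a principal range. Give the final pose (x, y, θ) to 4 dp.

step 1: θ'=4.3562 (R=-0.2500) → pose (3.9111, -4.4104, 4.3562)
step 2: θ'=3.7312 (R=-2.0000) → pose (3.1487, -5.3753, 3.7312)
step 3: θ'=4.7312 (R=-3.5000) → pose (4.7020, -2.4004, 4.7312)
step 4: θ'=4.7312 (straight) → pose (4.7208, -3.4002, 4.7312)
step 5: θ'=5.3562 (R=8.0000) → pose (6.3208, -8.0518, 5.3562)

(6.3208, -8.0518, 5.3562)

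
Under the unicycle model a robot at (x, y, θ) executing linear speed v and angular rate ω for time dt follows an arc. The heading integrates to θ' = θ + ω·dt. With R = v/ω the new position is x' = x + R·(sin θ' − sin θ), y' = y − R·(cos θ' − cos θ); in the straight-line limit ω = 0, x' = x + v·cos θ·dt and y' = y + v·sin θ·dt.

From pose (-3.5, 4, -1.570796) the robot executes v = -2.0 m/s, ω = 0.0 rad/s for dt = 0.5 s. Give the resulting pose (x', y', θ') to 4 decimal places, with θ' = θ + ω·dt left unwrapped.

(-3.5000, 5.0000, -1.5708)

θ' = -1.5708 + 0.0·0.5 = -1.5708
ω = 0 → straight: x' = -3.5 + -2.0·cos(-1.5708)·0.5 = -3.5000
y' = 4 + -2.0·sin(-1.5708)·0.5 = 5.0000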